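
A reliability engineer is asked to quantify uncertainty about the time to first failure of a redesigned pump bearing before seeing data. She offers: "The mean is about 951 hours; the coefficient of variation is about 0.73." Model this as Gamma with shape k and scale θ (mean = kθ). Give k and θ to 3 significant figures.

k ≈ 1.88, θ ≈ 507

For Gamma(k, scale θ): mean = kθ, variance = kθ², so CV = 1/√k.
CV = 0.73, hence k = 1/CV² = 1.88.
Then θ = mean/k = 951/1.88 = 507.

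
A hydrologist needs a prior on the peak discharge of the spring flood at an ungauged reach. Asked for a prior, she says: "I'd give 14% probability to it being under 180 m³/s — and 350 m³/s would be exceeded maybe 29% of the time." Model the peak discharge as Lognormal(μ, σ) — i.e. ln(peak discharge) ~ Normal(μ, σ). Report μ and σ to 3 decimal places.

μ ≈ 5.633, σ ≈ 0.407

If T ~ Lognormal(μ,σ) then ln T ~ Normal(μ,σ), so the p-quantile of ln T is μ + z_p·σ.
ln(180) = 5.193 and ln(350) = 5.858; z_{0.14} = -1.08, z_{0.71} = 0.5534.
σ = (5.858 − 5.193)/(0.5534 − (-1.08)) = 0.407.
μ = 5.193 − (-1.08)·0.407 = 5.633.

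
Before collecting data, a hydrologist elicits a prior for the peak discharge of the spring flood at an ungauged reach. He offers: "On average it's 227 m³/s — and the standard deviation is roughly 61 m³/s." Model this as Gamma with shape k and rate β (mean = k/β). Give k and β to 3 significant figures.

k ≈ 13.8, β ≈ 0.061

For Gamma(k, rate β): mean = k/β, variance = k/β², so CV = 1/√k.
CV = SD/mean = 61/227 = 0.2687, hence k = 1/CV² = 13.8.
Then β = k/mean = 13.8/227 = 0.061.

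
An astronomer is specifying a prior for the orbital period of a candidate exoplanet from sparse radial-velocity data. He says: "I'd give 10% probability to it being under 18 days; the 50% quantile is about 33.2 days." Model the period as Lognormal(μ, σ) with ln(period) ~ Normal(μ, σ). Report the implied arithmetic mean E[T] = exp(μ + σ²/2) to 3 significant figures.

E[T] ≈ 37.2 days

If T ~ Lognormal(μ,σ) then ln T ~ Normal(μ,σ), so the p-quantile of ln T is μ + z_p·σ.
ln(18) = 2.89 and ln(33.2) = 3.503; z_{0.1} = -1.282, z_{0.5} = 0.
σ = (3.503 − 2.89)/(0 − (-1.282)) = 0.478.
μ = 2.89 − (-1.282)·0.478 = 3.503.
E[T] = exp(μ + σ²/2) = exp(3.503 + 0.1141) = 37.2 days.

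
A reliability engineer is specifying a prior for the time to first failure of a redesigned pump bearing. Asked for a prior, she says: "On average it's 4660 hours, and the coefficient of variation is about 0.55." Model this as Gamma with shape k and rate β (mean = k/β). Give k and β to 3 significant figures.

For Gamma(k, rate β): mean = k/β, variance = k/β², so CV = 1/√k.
CV = 0.55, hence k = 1/CV² = 3.31.
Then β = k/mean = 3.31/4660 = 0.000709.

k ≈ 3.31, β ≈ 0.000709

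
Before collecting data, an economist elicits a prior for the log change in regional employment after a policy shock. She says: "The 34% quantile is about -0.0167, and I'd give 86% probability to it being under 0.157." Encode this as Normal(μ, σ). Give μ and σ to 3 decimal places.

For Normal(μ,σ), the p-quantile is μ + z_p·σ. Here z_{0.34} = -0.4125, z_{0.86} = 1.08.
So -0.0167 = μ − 0.4125σ and 0.157 = μ + 1.08σ.
Subtracting: σ = (0.157 − -0.0167)/(1.08 − (-0.4125)) = 0.116.
Then μ = -0.0167 − (-0.4125)·0.116 = 0.031.

μ = 0.031, σ = 0.116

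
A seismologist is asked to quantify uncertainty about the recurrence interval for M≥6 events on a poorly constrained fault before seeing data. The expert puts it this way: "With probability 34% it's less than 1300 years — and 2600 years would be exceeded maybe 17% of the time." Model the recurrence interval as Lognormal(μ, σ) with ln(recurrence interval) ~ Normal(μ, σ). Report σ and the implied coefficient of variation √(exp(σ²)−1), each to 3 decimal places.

If T ~ Lognormal(μ,σ) then ln T ~ Normal(μ,σ), so the p-quantile of ln T is μ + z_p·σ.
ln(1300) = 7.17 and ln(2600) = 7.863; z_{0.34} = -0.4125, z_{0.83} = 0.9542.
σ = (7.863 − 7.17)/(0.9542 − (-0.4125)) = 0.507.
μ = 7.17 − (-0.4125)·0.507 = 7.379.
CV = √(exp(σ²)−1) = √(exp(0.2572)−1) = 0.542.

σ ≈ 0.507, CV ≈ 0.542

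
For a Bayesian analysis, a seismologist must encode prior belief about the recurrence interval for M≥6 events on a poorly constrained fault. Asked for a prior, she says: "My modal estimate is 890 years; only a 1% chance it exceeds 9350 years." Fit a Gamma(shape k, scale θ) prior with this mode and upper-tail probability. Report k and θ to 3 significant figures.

k ≈ 1.55, θ ≈ 1620

Gamma(k,θ) with k>1 has mode (k−1)θ, so θ = 890/(k−1).
Need P(X < 9350) = 0.99 with θ tied to k this way. Start at k = 2, θ = 890: P(X<9350) ≈ 1.000.
Too high — lower k to spread out. Iterating converges to k ≈ 1.55.
Then θ = 890/(1.55−1) ≈ 1620.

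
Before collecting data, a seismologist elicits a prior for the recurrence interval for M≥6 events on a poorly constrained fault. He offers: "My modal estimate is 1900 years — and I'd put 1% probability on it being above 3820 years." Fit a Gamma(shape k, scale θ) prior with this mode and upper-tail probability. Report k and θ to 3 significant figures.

Gamma(k,θ) with k>1 has mode (k−1)θ, so θ = 1900/(k−1).
Need P(X < 3820) = 0.99 with θ tied to k this way. Start at k = 2, θ = 1900: P(X<3820) ≈ 0.597.
Too low — raise k to concentrate. Iterating converges to k ≈ 11.1.
Then θ = 1900/(11.1−1) ≈ 189.

k ≈ 11.1, θ ≈ 189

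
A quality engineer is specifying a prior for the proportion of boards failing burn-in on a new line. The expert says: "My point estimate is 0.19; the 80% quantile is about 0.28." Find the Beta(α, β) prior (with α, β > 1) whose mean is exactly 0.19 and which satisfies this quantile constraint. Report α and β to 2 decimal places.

α ≈ 2.16, β ≈ 9.20

With mean 0.19 fixed, write α = 0.19s, β = 0.81s where s = α+β.
Need P(θ < 0.28) = 0.8 under Beta(0.19s, 0.81s). Normal approximation: (q−m)/√(m(1−m)/s) ≈ z_{0.8} = 0.842, so s ≈ 0.19·0.81·(0.842)²/(0.28−0.19)² = 13.5.
At s = 13.5: P(θ<0.28) ≈ 0.814. Adjusting to match 0.8 gives s ≈ 11.35.
So α = 0.19·11.35 ≈ 2.16, β = 0.81·11.35 ≈ 9.20.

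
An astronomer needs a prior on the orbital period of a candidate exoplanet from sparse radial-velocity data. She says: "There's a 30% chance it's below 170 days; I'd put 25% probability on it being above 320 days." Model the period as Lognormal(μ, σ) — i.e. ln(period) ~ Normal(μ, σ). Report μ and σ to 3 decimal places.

If T ~ Lognormal(μ,σ) then ln T ~ Normal(μ,σ), so the p-quantile of ln T is μ + z_p·σ.
ln(170) = 5.136 and ln(320) = 5.768; z_{0.3} = -0.5244, z_{0.75} = 0.6745.
σ = (5.768 − 5.136)/(0.6745 − (-0.5244)) = 0.528.
μ = 5.136 − (-0.5244)·0.528 = 5.412.

μ ≈ 5.412, σ ≈ 0.528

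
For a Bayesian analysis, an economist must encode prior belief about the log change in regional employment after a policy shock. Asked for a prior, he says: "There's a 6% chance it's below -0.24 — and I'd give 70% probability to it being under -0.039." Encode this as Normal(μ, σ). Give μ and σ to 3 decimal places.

μ = -0.090, σ = 0.097

For Normal(μ,σ), the p-quantile is μ + z_p·σ. Here z_{0.06} = -1.555, z_{0.7} = 0.5244.
So -0.24 = μ − 1.555σ and -0.039 = μ + 0.5244σ.
Subtracting: σ = (-0.039 − -0.24)/(0.5244 − (-1.555)) = 0.097.
Then μ = -0.24 − (-1.555)·0.097 = -0.090.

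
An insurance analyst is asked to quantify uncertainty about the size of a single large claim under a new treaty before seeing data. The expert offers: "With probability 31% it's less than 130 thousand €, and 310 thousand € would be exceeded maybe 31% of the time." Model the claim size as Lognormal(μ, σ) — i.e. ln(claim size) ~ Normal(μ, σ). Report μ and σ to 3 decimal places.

μ ≈ 5.302, σ ≈ 0.876

If T ~ Lognormal(μ,σ) then ln T ~ Normal(μ,σ), so the p-quantile of ln T is μ + z_p·σ.
ln(130) = 4.868 and ln(310) = 5.737; z_{0.31} = -0.4959, z_{0.69} = 0.4959.
σ = (5.737 − 4.868)/(0.4959 − (-0.4959)) = 0.876.
μ = 4.868 − (-0.4959)·0.876 = 5.302.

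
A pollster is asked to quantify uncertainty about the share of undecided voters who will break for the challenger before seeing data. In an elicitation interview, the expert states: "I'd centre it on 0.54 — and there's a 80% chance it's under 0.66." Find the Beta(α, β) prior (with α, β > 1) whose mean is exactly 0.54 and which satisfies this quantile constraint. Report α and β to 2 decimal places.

α ≈ 6.72, β ≈ 5.73

With mean 0.54 fixed, write α = 0.54s, β = 0.46s where s = α+β.
Need P(θ < 0.66) = 0.8 under Beta(0.54s, 0.46s). Normal approximation: (q−m)/√(m(1−m)/s) ≈ z_{0.8} = 0.842, so s ≈ 0.54·0.46·(0.842)²/(0.66−0.54)² = 12.2.
At s = 12.2: P(θ<0.66) ≈ 0.798. Adjusting to match 0.8 gives s ≈ 12.45.
So α = 0.54·12.45 ≈ 6.72, β = 0.46·12.45 ≈ 5.73.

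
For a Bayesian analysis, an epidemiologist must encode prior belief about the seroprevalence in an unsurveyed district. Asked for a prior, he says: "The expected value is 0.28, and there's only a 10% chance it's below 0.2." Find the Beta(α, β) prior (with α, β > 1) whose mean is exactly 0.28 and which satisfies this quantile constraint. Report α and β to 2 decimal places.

α ≈ 13.62, β ≈ 35.01

With mean 0.28 fixed, write α = 0.28s, β = 0.72s where s = α+β.
Need P(θ < 0.2) = 0.1 under Beta(0.28s, 0.72s). Normal approximation: (q−m)/√(m(1−m)/s) ≈ z_{0.1} = -1.28, so s ≈ 0.28·0.72·(-1.28)²/(0.2−0.28)² = 51.7.
At s = 51.7: P(θ<0.2) ≈ 0.093. Adjusting to match 0.1 gives s ≈ 48.63.
So α = 0.28·48.63 ≈ 13.62, β = 0.72·48.63 ≈ 35.01.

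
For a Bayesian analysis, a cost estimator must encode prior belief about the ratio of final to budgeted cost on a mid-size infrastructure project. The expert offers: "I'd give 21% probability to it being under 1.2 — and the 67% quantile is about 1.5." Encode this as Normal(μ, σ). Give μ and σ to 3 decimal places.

For Normal(μ,σ), the p-quantile is μ + z_p·σ. Here z_{0.21} = -0.8064, z_{0.67} = 0.4399.
So 1.2 = μ − 0.8064σ and 1.5 = μ + 0.4399σ.
Subtracting: σ = (1.5 − 1.2)/(0.4399 − (-0.8064)) = 0.241.
Then μ = 1.2 − (-0.8064)·0.241 = 1.394.

μ = 1.394, σ = 0.241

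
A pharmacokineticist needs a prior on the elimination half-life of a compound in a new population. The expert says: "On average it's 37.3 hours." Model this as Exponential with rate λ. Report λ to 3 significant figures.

λ ≈ 0.0268

Exponential mean = 1/λ, so λ = 1/37.3 = 0.0268.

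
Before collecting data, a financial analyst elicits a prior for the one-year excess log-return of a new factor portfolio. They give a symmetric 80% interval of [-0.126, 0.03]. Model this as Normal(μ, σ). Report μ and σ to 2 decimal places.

A symmetric 80% interval runs μ ± z·σ with z = 1.282.
Half-width = 0.078, so σ = 0.078/1.282 = 0.06.
μ is the interval midpoint, -0.05.

μ = -0.05, σ = 0.06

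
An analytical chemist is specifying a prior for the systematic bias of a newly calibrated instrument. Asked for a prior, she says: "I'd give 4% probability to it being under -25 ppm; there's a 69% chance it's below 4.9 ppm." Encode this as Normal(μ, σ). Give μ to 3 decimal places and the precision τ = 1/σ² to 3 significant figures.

μ = -1.699, τ = 0.00565

The p-quantile of Normal(μ,σ) is μ + z_p·σ, with z_{0.04} = -1.751 and z_{0.69} = 0.4959.
Eliminate σ: μ = (z₂·x₁ − z₁·x₂)/(z₂ − z₁) = (0.4959·-25 − (-1.751)·4.9)/2.247 = -1.699.
Then σ = (x₂ − x₁)/(z₂ − z₁) = (4.9 − -25)/2.247 = 13.309.
Precision τ = 1/σ² = 1/13.31² = 0.00565.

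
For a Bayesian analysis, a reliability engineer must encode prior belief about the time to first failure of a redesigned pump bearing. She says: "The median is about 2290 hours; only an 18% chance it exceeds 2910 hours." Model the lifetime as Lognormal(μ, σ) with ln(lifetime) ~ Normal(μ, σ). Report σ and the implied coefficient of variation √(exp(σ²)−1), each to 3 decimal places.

σ ≈ 0.262, CV ≈ 0.266

If T ~ Lognormal(μ,σ) then ln T ~ Normal(μ,σ), so the p-quantile of ln T is μ + z_p·σ.
ln(2290) = 7.736 and ln(2910) = 7.976; z_{0.5} = 0, z_{0.82} = 0.9154.
σ = (7.976 − 7.736)/(0.9154 − (0)) = 0.262.
μ = 7.736 − (0)·0.262 = 7.736.
CV = √(exp(σ²)−1) = √(exp(0.0685)−1) = 0.266.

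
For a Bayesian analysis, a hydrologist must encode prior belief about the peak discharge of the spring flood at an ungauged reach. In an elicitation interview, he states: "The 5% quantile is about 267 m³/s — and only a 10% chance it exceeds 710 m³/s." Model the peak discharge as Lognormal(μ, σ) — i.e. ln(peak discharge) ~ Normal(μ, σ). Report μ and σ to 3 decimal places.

μ ≈ 6.137, σ ≈ 0.334

If T ~ Lognormal(μ,σ) then ln T ~ Normal(μ,σ), so the p-quantile of ln T is μ + z_p·σ.
ln(267) = 5.587 and ln(710) = 6.565; z_{0.05} = -1.645, z_{0.9} = 1.282.
σ = (6.565 − 5.587)/(1.282 − (-1.645)) = 0.334.
μ = 5.587 − (-1.645)·0.334 = 6.137.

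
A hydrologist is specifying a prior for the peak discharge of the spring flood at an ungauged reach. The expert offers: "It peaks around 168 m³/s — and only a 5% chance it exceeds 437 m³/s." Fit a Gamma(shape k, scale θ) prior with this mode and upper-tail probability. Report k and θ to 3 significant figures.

k ≈ 3.96, θ ≈ 56.8

Gamma(k,θ) with k>1 has mode (k−1)θ, so θ = 168/(k−1).
Need P(X < 437) = 0.95 with θ tied to k this way. Start at k = 2, θ = 168: P(X<437) ≈ 0.733.
Too low — raise k to concentrate. Iterating converges to k ≈ 3.96.
Then θ = 168/(3.96−1) ≈ 56.8.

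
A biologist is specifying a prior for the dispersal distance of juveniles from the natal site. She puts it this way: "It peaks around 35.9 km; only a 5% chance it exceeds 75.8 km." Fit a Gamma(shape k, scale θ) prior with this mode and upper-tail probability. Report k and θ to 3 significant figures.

Gamma(k,θ) with k>1 has mode (k−1)θ, so θ = 35.9/(k−1).
Need P(X < 75.8) = 0.95 with θ tied to k this way. Start at k = 2, θ = 35.9: P(X<75.8) ≈ 0.623.
Too low — raise k to concentrate. Iterating converges to k ≈ 5.94.
Then θ = 35.9/(5.94−1) ≈ 7.26.

k ≈ 5.94, θ ≈ 7.26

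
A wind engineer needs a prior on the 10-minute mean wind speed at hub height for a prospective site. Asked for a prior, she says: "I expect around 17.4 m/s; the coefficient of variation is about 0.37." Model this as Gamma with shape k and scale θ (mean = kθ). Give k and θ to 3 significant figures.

k ≈ 7.3, θ ≈ 2.38

For Gamma(k, scale θ): mean = kθ, variance = kθ², so CV = 1/√k.
CV = 0.37, hence k = 1/CV² = 7.3.
Then θ = mean/k = 17.4/7.3 = 2.38.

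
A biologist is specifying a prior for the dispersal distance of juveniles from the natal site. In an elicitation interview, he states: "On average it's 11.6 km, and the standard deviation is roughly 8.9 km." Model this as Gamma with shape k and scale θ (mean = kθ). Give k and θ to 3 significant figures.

k ≈ 1.7, θ ≈ 6.83

For Gamma(k, scale θ): mean = kθ, variance = kθ², so CV = 1/√k.
CV = SD/mean = 8.9/11.6 = 0.7672, hence k = 1/CV² = 1.7.
Then θ = mean/k = 11.6/1.7 = 6.83.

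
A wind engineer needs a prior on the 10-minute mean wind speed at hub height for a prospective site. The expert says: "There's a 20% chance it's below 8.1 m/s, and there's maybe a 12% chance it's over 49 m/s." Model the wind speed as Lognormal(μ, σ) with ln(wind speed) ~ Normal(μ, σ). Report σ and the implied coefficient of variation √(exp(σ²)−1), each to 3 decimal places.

σ ≈ 0.893, CV ≈ 1.104

If T ~ Lognormal(μ,σ) then ln T ~ Normal(μ,σ), so the p-quantile of ln T is μ + z_p·σ.
ln(8.1) = 2.092 and ln(49) = 3.892; z_{0.2} = -0.8416, z_{0.88} = 1.175.
σ = (3.892 − 2.092)/(1.175 − (-0.8416)) = 0.893.
μ = 2.092 − (-0.8416)·0.893 = 2.843.
CV = √(exp(σ²)−1) = √(exp(0.7967)−1) = 1.104.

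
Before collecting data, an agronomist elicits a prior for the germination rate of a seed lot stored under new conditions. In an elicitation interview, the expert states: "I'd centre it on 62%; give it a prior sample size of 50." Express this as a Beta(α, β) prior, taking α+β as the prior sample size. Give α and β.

Under the effective-sample-size interpretation, Beta(α, β) has prior mean α/(α+β) and prior sample size α+β.
So α+β = 50 and α/(α+β) = 0.62, giving α = 0.62·50 = 31 and β = 50 − 31 = 19.

α = 31, β = 19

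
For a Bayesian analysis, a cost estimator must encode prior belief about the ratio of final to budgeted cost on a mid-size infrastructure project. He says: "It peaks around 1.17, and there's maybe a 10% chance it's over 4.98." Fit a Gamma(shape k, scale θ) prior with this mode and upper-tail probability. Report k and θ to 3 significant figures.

k ≈ 1.87, θ ≈ 1.35

Gamma(k,θ) with k>1 has mode (k−1)θ, so θ = 1.17/(k−1).
Need P(X < 4.98) = 0.9 with θ tied to k this way. Start at k = 2, θ = 1.17: P(X<4.98) ≈ 0.926.
Too high — lower k to spread out. Iterating converges to k ≈ 1.87.
Then θ = 1.17/(1.87−1) ≈ 1.35.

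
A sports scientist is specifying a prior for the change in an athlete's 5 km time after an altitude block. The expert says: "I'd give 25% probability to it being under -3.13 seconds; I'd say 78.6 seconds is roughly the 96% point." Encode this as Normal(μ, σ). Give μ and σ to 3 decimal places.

μ = 19.601, σ = 33.701

For Normal(μ,σ), the p-quantile is μ + z_p·σ. Here z_{0.25} = -0.6745, z_{0.96} = 1.751.
So -3.13 = μ − 0.6745σ and 78.6 = μ + 1.751σ.
Subtracting: σ = (78.6 − -3.13)/(1.751 − (-0.6745)) = 33.701.
Then μ = -3.13 − (-0.6745)·33.701 = 19.601.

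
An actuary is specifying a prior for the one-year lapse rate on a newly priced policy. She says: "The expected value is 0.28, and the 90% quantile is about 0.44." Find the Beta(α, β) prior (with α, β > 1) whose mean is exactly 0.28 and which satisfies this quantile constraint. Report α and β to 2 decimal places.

α ≈ 3.81, β ≈ 9.80

With mean 0.28 fixed, write α = 0.28s, β = 0.72s where s = α+β.
Need P(θ < 0.44) = 0.9 under Beta(0.28s, 0.72s). Normal approximation: (q−m)/√(m(1−m)/s) ≈ z_{0.9} = 1.28, so s ≈ 0.28·0.72·(1.28)²/(0.44−0.28)² = 12.9.
At s = 12.9: P(θ<0.44) ≈ 0.895. Adjusting to match 0.9 gives s ≈ 13.61.
So α = 0.28·13.61 ≈ 3.81, β = 0.72·13.61 ≈ 9.80.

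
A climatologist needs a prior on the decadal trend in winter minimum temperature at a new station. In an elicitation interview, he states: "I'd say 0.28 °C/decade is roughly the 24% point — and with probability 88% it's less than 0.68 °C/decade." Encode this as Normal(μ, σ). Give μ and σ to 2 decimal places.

μ = 0.43, σ = 0.21

For Normal(μ,σ), the p-quantile is μ + z_p·σ. Here z_{0.24} = -0.7063, z_{0.88} = 1.175.
So 0.28 = μ − 0.7063σ and 0.68 = μ + 1.175σ.
Subtracting: σ = (0.68 − 0.28)/(1.175 − (-0.7063)) = 0.21.
Then μ = 0.28 − (-0.7063)·0.21 = 0.43.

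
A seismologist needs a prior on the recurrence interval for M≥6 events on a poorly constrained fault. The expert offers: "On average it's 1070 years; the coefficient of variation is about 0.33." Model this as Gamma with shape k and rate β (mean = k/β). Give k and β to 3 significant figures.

For Gamma(k, rate β): mean = k/β, variance = k/β², so CV = 1/√k.
CV = 0.33, hence k = 1/CV² = 9.18.
Then β = k/mean = 9.18/1070 = 0.00858.

k ≈ 9.18, β ≈ 0.00858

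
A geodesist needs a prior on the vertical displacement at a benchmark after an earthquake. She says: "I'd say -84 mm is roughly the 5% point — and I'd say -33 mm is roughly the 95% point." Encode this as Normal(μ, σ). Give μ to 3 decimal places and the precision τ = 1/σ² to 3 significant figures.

The p-quantile of Normal(μ,σ) is μ + z_p·σ, with z_{0.05} = -1.645 and z_{0.95} = 1.645.
Eliminate σ: μ = (z₂·x₁ − z₁·x₂)/(z₂ − z₁) = (1.645·-84 − (-1.645)·-33)/3.29 = -58.500.
Then σ = (x₂ − x₁)/(z₂ − z₁) = (-33 − -84)/3.29 = 15.503.
Precision τ = 1/σ² = 1/15.5² = 0.00416.

μ = -58.500, τ = 0.00416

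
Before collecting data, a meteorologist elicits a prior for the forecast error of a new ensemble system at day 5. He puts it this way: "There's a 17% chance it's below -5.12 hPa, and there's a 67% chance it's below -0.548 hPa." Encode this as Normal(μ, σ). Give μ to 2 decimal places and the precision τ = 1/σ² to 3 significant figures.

μ = -1.99, τ = 0.093

The p-quantile of Normal(μ,σ) is μ + z_p·σ, with z_{0.17} = -0.9542 and z_{0.67} = 0.4399.
Eliminate σ: μ = (z₂·x₁ − z₁·x₂)/(z₂ − z₁) = (0.4399·-5.12 − (-0.9542)·-0.548)/1.394 = -1.99.
Then σ = (x₂ − x₁)/(z₂ − z₁) = (-0.548 − -5.12)/1.394 = 3.28.
Precision τ = 1/σ² = 1/3.28² = 0.093.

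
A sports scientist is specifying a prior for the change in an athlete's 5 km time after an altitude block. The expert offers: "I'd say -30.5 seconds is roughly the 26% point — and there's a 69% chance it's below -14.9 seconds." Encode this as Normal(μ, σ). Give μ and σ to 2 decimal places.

μ = -21.69, σ = 13.69

For Normal(μ,σ), the p-quantile is μ + z_p·σ. Here z_{0.26} = -0.6433, z_{0.69} = 0.4959.
So -30.5 = μ − 0.6433σ and -14.9 = μ + 0.4959σ.
Subtracting: σ = (-14.9 − -30.5)/(0.4959 − (-0.6433)) = 13.69.
Then μ = -30.5 − (-0.6433)·13.69 = -21.69.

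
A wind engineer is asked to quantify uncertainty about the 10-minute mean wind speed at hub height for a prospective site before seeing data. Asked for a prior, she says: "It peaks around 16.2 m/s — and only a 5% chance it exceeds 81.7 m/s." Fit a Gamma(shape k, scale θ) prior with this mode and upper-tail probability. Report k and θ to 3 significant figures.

Gamma(k,θ) with k>1 has mode (k−1)θ, so θ = 16.2/(k−1).
Need P(X < 81.7) = 0.95 with θ tied to k this way. Start at k = 2, θ = 16.2: P(X<81.7) ≈ 0.961.
Too high — lower k to spread out. Iterating converges to k ≈ 1.91.
Then θ = 16.2/(1.91−1) ≈ 17.8.

k ≈ 1.91, θ ≈ 17.8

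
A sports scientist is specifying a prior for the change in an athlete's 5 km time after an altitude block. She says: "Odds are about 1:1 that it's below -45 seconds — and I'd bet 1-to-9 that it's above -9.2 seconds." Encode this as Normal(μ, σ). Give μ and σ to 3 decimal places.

The p-quantile of Normal(μ,σ) is μ + z_p·σ, with z_{0.5} = 0 and z_{0.9} = 1.282.
Eliminate σ: μ = (z₂·x₁ − z₁·x₂)/(z₂ − z₁) = (1.282·-45 − (0)·-9.2)/1.282 = -45.000.
Then σ = (x₂ − x₁)/(z₂ − z₁) = (-9.2 − -45)/1.282 = 27.935.

μ = -45.000, σ = 27.935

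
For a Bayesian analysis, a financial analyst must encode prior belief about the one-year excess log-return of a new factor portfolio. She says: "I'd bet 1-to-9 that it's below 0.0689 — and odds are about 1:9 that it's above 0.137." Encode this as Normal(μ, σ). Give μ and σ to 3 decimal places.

For Normal(μ,σ), the p-quantile is μ + z_p·σ. Here z_{0.1} = -1.282, z_{0.9} = 1.282.
So 0.0689 = μ − 1.282σ and 0.137 = μ + 1.282σ.
Subtracting: σ = (0.137 − 0.0689)/(1.282 − (-1.282)) = 0.027.
Then μ = 0.0689 − (-1.282)·0.027 = 0.103.

μ = 0.103, σ = 0.027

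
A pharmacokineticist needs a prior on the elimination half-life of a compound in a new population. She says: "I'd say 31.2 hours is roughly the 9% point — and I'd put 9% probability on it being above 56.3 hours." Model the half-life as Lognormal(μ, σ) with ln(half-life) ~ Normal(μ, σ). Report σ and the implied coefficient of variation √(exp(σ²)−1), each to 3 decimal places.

If T ~ Lognormal(μ,σ) then ln T ~ Normal(μ,σ), so the p-quantile of ln T is μ + z_p·σ.
ln(31.2) = 3.44 and ln(56.3) = 4.031; z_{0.09} = -1.341, z_{0.91} = 1.341.
σ = (4.031 − 3.44)/(1.341 − (-1.341)) = 0.220.
μ = 3.44 − (-1.341)·0.220 = 3.736.
CV = √(exp(σ²)−1) = √(exp(0.0485)−1) = 0.223.

σ ≈ 0.220, CV ≈ 0.223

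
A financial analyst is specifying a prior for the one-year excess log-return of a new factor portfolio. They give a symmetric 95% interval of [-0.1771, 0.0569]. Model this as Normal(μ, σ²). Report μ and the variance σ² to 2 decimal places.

μ = -0.06, σ² = 0.00

A symmetric 95% interval runs μ ± z·σ with z = 1.96.
Half-width = 0.117, so σ = 0.117/1.96 = 0.060 and σ² = 0.00.
μ is the interval midpoint, -0.06.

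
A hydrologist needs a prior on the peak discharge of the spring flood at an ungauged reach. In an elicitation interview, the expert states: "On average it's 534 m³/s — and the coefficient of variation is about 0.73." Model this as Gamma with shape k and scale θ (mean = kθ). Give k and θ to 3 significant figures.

k ≈ 1.88, θ ≈ 285

For Gamma(k, scale θ): mean = kθ, variance = kθ², so CV = 1/√k.
CV = 0.73, hence k = 1/CV² = 1.88.
Then θ = mean/k = 534/1.88 = 285.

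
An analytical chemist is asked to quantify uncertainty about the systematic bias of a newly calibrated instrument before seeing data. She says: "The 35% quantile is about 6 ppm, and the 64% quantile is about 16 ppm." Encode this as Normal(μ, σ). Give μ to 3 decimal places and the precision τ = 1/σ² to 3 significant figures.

μ = 11.181, τ = 0.00553

For Normal(μ,σ), the p-quantile is μ + z_p·σ. Here z_{0.35} = -0.3853, z_{0.64} = 0.3585.
So 6 = μ − 0.3853σ and 16 = μ + 0.3585σ.
Subtracting: σ = (16 − 6)/(0.3585 − (-0.3853)) = 13.445.
Then μ = 6 − (-0.3853)·13.445 = 11.181.
Precision τ = 1/σ² = 1/13.44² = 0.00553.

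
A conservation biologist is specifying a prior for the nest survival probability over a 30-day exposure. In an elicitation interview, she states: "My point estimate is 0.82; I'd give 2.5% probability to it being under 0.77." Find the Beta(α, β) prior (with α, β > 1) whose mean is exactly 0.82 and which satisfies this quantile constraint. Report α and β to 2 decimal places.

α ≈ 203.94, β ≈ 44.77

With mean 0.82 fixed, write α = 0.82s, β = 0.18s where s = α+β.
Need P(θ < 0.77) = 0.025 under Beta(0.82s, 0.18s). Normal approximation: (q−m)/√(m(1−m)/s) ≈ z_{0.025} = -1.96, so s ≈ 0.82·0.18·(-1.96)²/(0.77−0.82)² = 226.8.
At s = 226.8: P(θ<0.77) ≈ 0.030. Adjusting to match 0.025 gives s ≈ 248.71.
So α = 0.82·248.71 ≈ 203.94, β = 0.18·248.71 ≈ 44.77.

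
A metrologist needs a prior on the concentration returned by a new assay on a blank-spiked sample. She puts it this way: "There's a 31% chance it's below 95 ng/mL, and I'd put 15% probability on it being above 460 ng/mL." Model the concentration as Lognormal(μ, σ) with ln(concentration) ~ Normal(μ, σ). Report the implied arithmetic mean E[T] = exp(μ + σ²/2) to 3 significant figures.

E[T] ≈ 269 ng/mL

If T ~ Lognormal(μ,σ) then ln T ~ Normal(μ,σ), so the p-quantile of ln T is μ + z_p·σ.
ln(95) = 4.554 and ln(460) = 6.131; z_{0.31} = -0.4959, z_{0.85} = 1.036.
σ = (6.131 − 4.554)/(1.036 − (-0.4959)) = 1.029.
μ = 4.554 − (-0.4959)·1.029 = 5.064.
E[T] = exp(μ + σ²/2) = exp(5.064 + 0.5298) = 269 ng/mL.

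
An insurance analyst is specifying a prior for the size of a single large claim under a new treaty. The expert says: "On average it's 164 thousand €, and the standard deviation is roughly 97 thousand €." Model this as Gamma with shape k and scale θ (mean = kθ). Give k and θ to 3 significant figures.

For Gamma(k, scale θ): mean = kθ, variance = kθ², so CV = 1/√k.
CV = SD/mean = 97/164 = 0.5915, hence k = 1/CV² = 2.86.
Then θ = mean/k = 164/2.86 = 57.4.

k ≈ 2.86, θ ≈ 57.4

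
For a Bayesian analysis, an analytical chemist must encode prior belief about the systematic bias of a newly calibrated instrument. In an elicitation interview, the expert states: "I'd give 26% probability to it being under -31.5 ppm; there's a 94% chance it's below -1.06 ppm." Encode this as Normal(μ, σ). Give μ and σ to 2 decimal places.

For Normal(μ,σ), the p-quantile is μ + z_p·σ. Here z_{0.26} = -0.6433, z_{0.94} = 1.555.
So -31.5 = μ − 0.6433σ and -1.06 = μ + 1.555σ.
Subtracting: σ = (-1.06 − -31.5)/(1.555 − (-0.6433)) = 13.85.
Then μ = -31.5 − (-0.6433)·13.85 = -22.59.

μ = -22.59, σ = 13.85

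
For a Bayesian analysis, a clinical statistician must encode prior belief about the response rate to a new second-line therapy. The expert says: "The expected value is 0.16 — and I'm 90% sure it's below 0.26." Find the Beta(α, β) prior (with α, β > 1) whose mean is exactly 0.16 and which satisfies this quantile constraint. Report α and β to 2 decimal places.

With mean 0.16 fixed, write α = 0.16s, β = 0.84s where s = α+β.
Need P(θ < 0.26) = 0.9 under Beta(0.16s, 0.84s). Normal approximation: (q−m)/√(m(1−m)/s) ≈ z_{0.9} = 1.28, so s ≈ 0.16·0.84·(1.28)²/(0.26−0.16)² = 22.1.
At s = 22.1: P(θ<0.26) ≈ 0.893. Adjusting to match 0.9 gives s ≈ 23.80.
So α = 0.16·23.80 ≈ 3.81, β = 0.84·23.80 ≈ 19.99.

α ≈ 3.81, β ≈ 19.99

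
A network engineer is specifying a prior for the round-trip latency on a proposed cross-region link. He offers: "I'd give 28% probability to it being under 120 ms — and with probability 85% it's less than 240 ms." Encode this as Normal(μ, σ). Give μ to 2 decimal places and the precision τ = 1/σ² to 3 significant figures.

μ = 163.19, τ = 0.000182

The p-quantile of Normal(μ,σ) is μ + z_p·σ, with z_{0.28} = -0.5828 and z_{0.85} = 1.036.
Eliminate σ: μ = (z₂·x₁ − z₁·x₂)/(z₂ − z₁) = (1.036·120 − (-0.5828)·240)/1.619 = 163.19.
Then σ = (x₂ − x₁)/(z₂ − z₁) = (240 − 120)/1.619 = 74.11.
Precision τ = 1/σ² = 1/74.11² = 0.000182.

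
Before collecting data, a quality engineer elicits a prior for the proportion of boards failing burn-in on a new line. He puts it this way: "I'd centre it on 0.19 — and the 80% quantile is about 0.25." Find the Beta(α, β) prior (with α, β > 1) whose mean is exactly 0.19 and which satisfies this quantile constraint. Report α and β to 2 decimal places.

α ≈ 5.23, β ≈ 22.30

With mean 0.19 fixed, write α = 0.19s, β = 0.81s where s = α+β.
Need P(θ < 0.25) = 0.8 under Beta(0.19s, 0.81s). Normal approximation: (q−m)/√(m(1−m)/s) ≈ z_{0.8} = 0.842, so s ≈ 0.19·0.81·(0.842)²/(0.25−0.19)² = 30.3.
At s = 30.3: P(θ<0.25) ≈ 0.809. Adjusting to match 0.8 gives s ≈ 27.53.
So α = 0.19·27.53 ≈ 5.23, β = 0.81·27.53 ≈ 22.30.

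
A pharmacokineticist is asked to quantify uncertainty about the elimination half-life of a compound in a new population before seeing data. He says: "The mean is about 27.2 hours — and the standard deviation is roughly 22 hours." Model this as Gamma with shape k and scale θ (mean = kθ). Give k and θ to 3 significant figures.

k ≈ 1.53, θ ≈ 17.8

For Gamma(k, scale θ): mean = kθ, variance = kθ², so CV = 1/√k.
CV = SD/mean = 22/27.2 = 0.8088, hence k = 1/CV² = 1.53.
Then θ = mean/k = 27.2/1.53 = 17.8.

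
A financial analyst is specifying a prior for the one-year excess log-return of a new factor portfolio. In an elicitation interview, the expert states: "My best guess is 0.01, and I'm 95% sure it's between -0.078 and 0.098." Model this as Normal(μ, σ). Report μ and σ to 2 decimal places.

A symmetric 95% interval runs μ ± z·σ with z = 1.96.
Half-width = 0.088, so σ = 0.088/1.96 = 0.04.
μ is the stated best guess, 0.01.

μ = 0.01, σ = 0.04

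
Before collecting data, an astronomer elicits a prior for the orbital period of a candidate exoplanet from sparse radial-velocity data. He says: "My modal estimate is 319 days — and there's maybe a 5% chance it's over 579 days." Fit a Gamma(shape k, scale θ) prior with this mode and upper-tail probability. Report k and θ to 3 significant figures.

Gamma(k,θ) with k>1 has mode (k−1)θ, so θ = 319/(k−1).
Need P(X < 579) = 0.95 with θ tied to k this way. Start at k = 2, θ = 319: P(X<579) ≈ 0.542.
Too low — raise k to concentrate. Iterating converges to k ≈ 8.84.
Then θ = 319/(8.84−1) ≈ 40.7.

k ≈ 8.84, θ ≈ 40.7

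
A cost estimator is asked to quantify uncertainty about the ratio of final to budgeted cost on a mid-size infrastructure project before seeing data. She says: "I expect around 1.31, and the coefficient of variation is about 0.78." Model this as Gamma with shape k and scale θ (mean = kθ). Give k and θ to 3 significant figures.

For Gamma(k, scale θ): mean = kθ, variance = kθ², so CV = 1/√k.
CV = 0.78, hence k = 1/CV² = 1.64.
Then θ = mean/k = 1.31/1.64 = 0.797.

k ≈ 1.64, θ ≈ 0.797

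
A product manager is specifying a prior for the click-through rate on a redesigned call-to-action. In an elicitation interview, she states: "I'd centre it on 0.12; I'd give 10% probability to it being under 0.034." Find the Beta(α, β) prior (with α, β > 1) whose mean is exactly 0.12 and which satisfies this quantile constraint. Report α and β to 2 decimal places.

With mean 0.12 fixed, write α = 0.12s, β = 0.88s where s = α+β.
Need P(θ < 0.034) = 0.1 under Beta(0.12s, 0.88s). Normal approximation: (q−m)/√(m(1−m)/s) ≈ z_{0.1} = -1.28, so s ≈ 0.12·0.88·(-1.28)²/(0.034−0.12)² = 23.4.
At s = 23.4: P(θ<0.034) ≈ 0.053. Adjusting to match 0.1 gives s ≈ 16.41.
So α = 0.12·16.41 ≈ 1.97, β = 0.88·16.41 ≈ 14.44.

α ≈ 1.97, β ≈ 14.44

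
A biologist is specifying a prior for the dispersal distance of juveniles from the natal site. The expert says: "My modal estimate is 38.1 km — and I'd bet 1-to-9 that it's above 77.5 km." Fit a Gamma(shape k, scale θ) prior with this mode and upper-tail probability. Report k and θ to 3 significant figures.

k ≈ 4.81, θ ≈ 10

Gamma(k,θ) with k>1 has mode (k−1)θ, so θ = 38.1/(k−1).
Need P(X < 77.5) = 0.9 with θ tied to k this way. Start at k = 2, θ = 38.1: P(X<77.5) ≈ 0.603.
Too low — raise k to concentrate. Iterating converges to k ≈ 4.81.
Then θ = 38.1/(4.81−1) ≈ 10.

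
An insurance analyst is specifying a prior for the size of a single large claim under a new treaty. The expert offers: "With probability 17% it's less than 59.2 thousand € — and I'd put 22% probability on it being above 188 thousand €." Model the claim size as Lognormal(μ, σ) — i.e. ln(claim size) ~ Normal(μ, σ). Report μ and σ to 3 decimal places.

μ ≈ 4.720, σ ≈ 0.669

If T ~ Lognormal(μ,σ) then ln T ~ Normal(μ,σ), so the p-quantile of ln T is μ + z_p·σ.
ln(59.2) = 4.081 and ln(188) = 5.236; z_{0.17} = -0.9542, z_{0.78} = 0.7722.
σ = (5.236 − 4.081)/(0.7722 − (-0.9542)) = 0.669.
μ = 4.081 − (-0.9542)·0.669 = 4.720.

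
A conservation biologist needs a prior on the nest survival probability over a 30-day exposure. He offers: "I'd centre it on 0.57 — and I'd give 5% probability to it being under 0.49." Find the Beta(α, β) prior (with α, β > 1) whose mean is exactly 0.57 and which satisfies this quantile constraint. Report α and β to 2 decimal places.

α ≈ 59.70, β ≈ 45.04

With mean 0.57 fixed, write α = 0.57s, β = 0.43s where s = α+β.
Need P(θ < 0.49) = 0.05 under Beta(0.57s, 0.43s). Normal approximation: (q−m)/√(m(1−m)/s) ≈ z_{0.05} = -1.64, so s ≈ 0.57·0.43·(-1.64)²/(0.49−0.57)² = 103.6.
At s = 103.6: P(θ<0.49) ≈ 0.051. Adjusting to match 0.05 gives s ≈ 104.74.
So α = 0.57·104.74 ≈ 59.70, β = 0.43·104.74 ≈ 45.04.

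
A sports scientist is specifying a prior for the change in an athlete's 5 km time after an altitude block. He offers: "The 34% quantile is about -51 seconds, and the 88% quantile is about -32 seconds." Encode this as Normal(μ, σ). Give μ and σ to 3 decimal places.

μ = -46.063, σ = 11.969

For Normal(μ,σ), the p-quantile is μ + z_p·σ. Here z_{0.34} = -0.4125, z_{0.88} = 1.175.
So -51 = μ − 0.4125σ and -32 = μ + 1.175σ.
Subtracting: σ = (-32 − -51)/(1.175 − (-0.4125)) = 11.969.
Then μ = -51 − (-0.4125)·11.969 = -46.063.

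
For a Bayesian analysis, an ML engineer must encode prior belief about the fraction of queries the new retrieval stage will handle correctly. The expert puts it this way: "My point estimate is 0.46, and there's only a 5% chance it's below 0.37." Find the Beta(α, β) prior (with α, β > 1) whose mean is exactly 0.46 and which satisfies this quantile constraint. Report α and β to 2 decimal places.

With mean 0.46 fixed, write α = 0.46s, β = 0.54s where s = α+β.
Need P(θ < 0.37) = 0.05 under Beta(0.46s, 0.54s). Normal approximation: (q−m)/√(m(1−m)/s) ≈ z_{0.05} = -1.64, so s ≈ 0.46·0.54·(-1.64)²/(0.37−0.46)² = 83.0.
At s = 83.0: P(θ<0.37) ≈ 0.048. Adjusting to match 0.05 gives s ≈ 81.07.
So α = 0.46·81.07 ≈ 37.29, β = 0.54·81.07 ≈ 43.78.

α ≈ 37.29, β ≈ 43.78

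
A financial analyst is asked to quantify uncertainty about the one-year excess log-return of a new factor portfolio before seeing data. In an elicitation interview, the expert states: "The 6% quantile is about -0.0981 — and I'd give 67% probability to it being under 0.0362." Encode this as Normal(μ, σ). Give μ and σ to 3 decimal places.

The p-quantile of Normal(μ,σ) is μ + z_p·σ, with z_{0.06} = -1.555 and z_{0.67} = 0.4399.
Eliminate σ: μ = (z₂·x₁ − z₁·x₂)/(z₂ − z₁) = (0.4399·-0.0981 − (-1.555)·0.0362)/1.995 = 0.007.
Then σ = (x₂ − x₁)/(z₂ − z₁) = (0.0362 − -0.0981)/1.995 = 0.067.

μ = 0.007, σ = 0.067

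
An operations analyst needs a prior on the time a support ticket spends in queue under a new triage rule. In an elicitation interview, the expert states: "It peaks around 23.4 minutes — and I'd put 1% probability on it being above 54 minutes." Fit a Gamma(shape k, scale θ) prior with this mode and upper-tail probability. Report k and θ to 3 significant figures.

k ≈ 7.83, θ ≈ 3.43

Gamma(k,θ) with k>1 has mode (k−1)θ, so θ = 23.4/(k−1).
Need P(X < 54) = 0.99 with θ tied to k this way. Start at k = 2, θ = 23.4: P(X<54) ≈ 0.671.
Too low — raise k to concentrate. Iterating converges to k ≈ 7.83.
Then θ = 23.4/(7.83−1) ≈ 3.43.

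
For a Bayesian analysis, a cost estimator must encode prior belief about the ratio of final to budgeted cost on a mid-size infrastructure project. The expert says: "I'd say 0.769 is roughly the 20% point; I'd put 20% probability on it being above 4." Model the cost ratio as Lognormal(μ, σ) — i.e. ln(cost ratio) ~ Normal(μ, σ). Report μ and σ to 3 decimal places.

If T ~ Lognormal(μ,σ) then ln T ~ Normal(μ,σ), so the p-quantile of ln T is μ + z_p·σ.
ln(0.769) = -0.2627 and ln(4) = 1.386; z_{0.2} = -0.8416, z_{0.8} = 0.8416.
σ = (1.386 − -0.2627)/(0.8416 − (-0.8416)) = 0.980.
μ = -0.2627 − (-0.8416)·0.980 = 0.562.

μ ≈ 0.562, σ ≈ 0.980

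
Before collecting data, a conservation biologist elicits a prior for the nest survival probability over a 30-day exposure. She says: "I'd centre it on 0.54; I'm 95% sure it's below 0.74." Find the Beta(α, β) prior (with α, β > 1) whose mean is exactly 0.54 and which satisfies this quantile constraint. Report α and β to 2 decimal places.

α ≈ 8.31, β ≈ 7.08

With mean 0.54 fixed, write α = 0.54s, β = 0.46s where s = α+β.
Need P(θ < 0.74) = 0.95 under Beta(0.54s, 0.46s). Normal approximation: (q−m)/√(m(1−m)/s) ≈ z_{0.95} = 1.64, so s ≈ 0.54·0.46·(1.64)²/(0.74−0.54)² = 16.8.
At s = 16.8: P(θ<0.74) ≈ 0.958. Adjusting to match 0.95 gives s ≈ 15.38.
So α = 0.54·15.38 ≈ 8.31, β = 0.46·15.38 ≈ 7.08.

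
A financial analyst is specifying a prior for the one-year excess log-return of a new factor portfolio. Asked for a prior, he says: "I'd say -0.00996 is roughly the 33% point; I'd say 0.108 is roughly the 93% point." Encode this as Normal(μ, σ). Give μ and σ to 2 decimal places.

The p-quantile of Normal(μ,σ) is μ + z_p·σ, with z_{0.33} = -0.4399 and z_{0.93} = 1.476.
Eliminate σ: μ = (z₂·x₁ − z₁·x₂)/(z₂ − z₁) = (1.476·-0.00996 − (-0.4399)·0.108)/1.916 = 0.02.
Then σ = (x₂ − x₁)/(z₂ − z₁) = (0.108 − -0.00996)/1.916 = 0.06.

μ = 0.02, σ = 0.06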